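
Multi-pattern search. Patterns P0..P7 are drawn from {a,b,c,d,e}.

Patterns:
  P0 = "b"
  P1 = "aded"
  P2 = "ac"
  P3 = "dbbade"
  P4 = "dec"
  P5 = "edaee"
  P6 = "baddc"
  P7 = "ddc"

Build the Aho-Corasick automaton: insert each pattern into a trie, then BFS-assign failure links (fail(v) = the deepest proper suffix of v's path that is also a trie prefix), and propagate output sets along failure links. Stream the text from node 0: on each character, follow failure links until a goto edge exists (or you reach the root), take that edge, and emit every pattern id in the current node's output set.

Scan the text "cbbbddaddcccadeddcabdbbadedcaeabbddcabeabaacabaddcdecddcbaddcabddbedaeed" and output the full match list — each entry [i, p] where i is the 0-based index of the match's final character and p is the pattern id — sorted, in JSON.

Build:
Trie nodes:
  n0 'ε': a→2 b→1 d→7 e→15
  n1 'b': a→20  ←P0
  n2 'a': c→6 d→3
  n3 'ad': e→4
  n4 'ade': d→5
  n5 'aded': ·  ←P1
  n6 'ac': ·  ←P2
  n7 'd': b→8 d→24 e→13
  n8 'db': b→9
  n9 'dbb': a→10
  n10 'dbba': d→11
  n11 'dbbad': e→12
  n12 'dbbade': ·  ←P3
  n13 'de': c→14
  n14 'dec': ·  ←P4
  n15 'e': d→16
  n16 'ed': a→17
  n17 'eda': e→18
  n18 'edae': e→19
  n19 'edaee': ·  ←P5
  n20 'ba': d→21
  n21 'bad': d→22
  n22 'badd': c→23
  n23 'baddc': ·  ←P6
  n24 'dd': c→25
  n25 'ddc': ·  ←P7

Failure links (BFS by depth):
  n1('b'): parent n0 fail=0; on 'b' 0 → fail=0;  out {0}∪∅={0}
  n2('a'): parent n0 fail=0; on 'a' 0 → fail=0;  out ∅∪∅=∅
  n7('d'): parent n0 fail=0; on 'd' 0 → fail=0;  out ∅∪∅=∅
  n15('e'): parent n0 fail=0; on 'e' 0 → fail=0;  out ∅∪∅=∅
  n3('ad'): parent n2 fail=0; on 'd' 0 → fail=7;  out ∅∪∅=∅
  n6('ac'): parent n2 fail=0; on 'c' 0 → fail=0;  out {2}∪∅={2}
  n8('db'): parent n7 fail=0; on 'b' 0 → fail=1;  out ∅∪{0}={0}
  n13('de'): parent n7 fail=0; on 'e' 0 → fail=15;  out ∅∪∅=∅
  n16('ed'): parent n15 fail=0; on 'd' 0 → fail=7;  out ∅∪∅=∅
  n20('ba'): parent n1 fail=0; on 'a' 0 → fail=2;  out ∅∪∅=∅
  n24('dd'): parent n7 fail=0; on 'd' 0 → fail=7;  out ∅∪∅=∅
  n4('ade'): parent n3 fail=7; on 'e' 7 → fail=13;  out ∅∪∅=∅
  n9('dbb'): parent n8 fail=1; on 'b' 1→0 → fail=1;  out ∅∪{0}={0}
  n14('dec'): parent n13 fail=15; on 'c' 15→0 → fail=0;  out {4}∪∅={4}
  n17('eda'): parent n16 fail=7; on 'a' 7→0 → fail=2;  out ∅∪∅=∅
  n21('bad'): parent n20 fail=2; on 'd' 2 → fail=3;  out ∅∪∅=∅
  n25('ddc'): parent n24 fail=7; on 'c' 7→0 → fail=0;  out {7}∪∅={7}
  n5('aded'): parent n4 fail=13; on 'd' 13→15 → fail=16;  out {1}∪∅={1}
  n10('dbba'): parent n9 fail=1; on 'a' 1 → fail=20;  out ∅∪∅=∅
  n18('edae'): parent n17 fail=2; on 'e' 2→0 → fail=15;  out ∅∪∅=∅
  n22('badd'): parent n21 fail=3; on 'd' 3→7 → fail=24;  out ∅∪∅=∅
  n11('dbbad'): parent n10 fail=20; on 'd' 20 → fail=21;  out ∅∪∅=∅
  n19('edaee'): parent n18 fail=15; on 'e' 15→0 → fail=15;  out {5}∪∅={5}
  n23('baddc'): parent n22 fail=24; on 'c' 24 → fail=25;  out {6}∪{7}={6,7}
  n12('dbbade'): parent n11 fail=21; on 'e' 21→3 → fail=4;  out {3}∪∅={3}

Scan:
pos 0 'c': at 0
pos 1 'b': at 1  ** P0@[1:1]
pos 2 'b': at 1 (fail-walked)  ** P0@[2:2]
pos 3 'b': at 1 (fail-walked)  ** P0@[3:3]
pos 4 'd': at 7 (fail-walked)
pos 5 'd': at 24
pos 6 'a': at 2 (fail-walked)
pos 7 'd': at 3
pos 8 'd': at 24 (fail-walked)
pos 9 'c': at 25  ** P7@[7:9]
pos 10 'c': at 0 (fail-walked)
pos 11 'c': at 0
pos 12 'a': at 2
pos 13 'd': at 3
pos 14 'e': at 4
pos 15 'd': at 5  ** P1@[12:15]
pos 16 'd': at 24 (fail-walked)
pos 17 'c': at 25  ** P7@[15:17]
pos 18 'a': at 2 (fail-walked)
pos 19 'b': at 1 (fail-walked)  ** P0@[19:19]
pos 20 'd': at 7 (fail-walked)
pos 21 'b': at 8  ** P0@[21:21]
pos 22 'b': at 9  ** P0@[22:22]
pos 23 'a': at 10
pos 24 'd': at 11
pos 25 'e': at 12  ** P3@[20:25]
pos 26 'd': at 5 (fail-walked)  ** P1@[23:26]
pos 27 'c': at 0 (fail-walked)
pos 28 'a': at 2
pos 29 'e': at 15 (fail-walked)
pos 30 'a': at 2 (fail-walked)
pos 31 'b': at 1 (fail-walked)  ** P0@[31:31]
pos 32 'b': at 1 (fail-walked)  ** P0@[32:32]
pos 33 'd': at 7 (fail-walked)
pos 34 'd': at 24
pos 35 'c': at 25  ** P7@[33:35]
pos 36 'a': at 2 (fail-walked)
pos 37 'b': at 1 (fail-walked)  ** P0@[37:37]
pos 38 'e': at 15 (fail-walked)
pos 39 'a': at 2 (fail-walked)
pos 40 'b': at 1 (fail-walked)  ** P0@[40:40]
pos 41 'a': at 20
pos 42 'a': at 2 (fail-walked)
pos 43 'c': at 6  ** P2@[42:43]
pos 44 'a': at 2 (fail-walked)
pos 45 'b': at 1 (fail-walked)  ** P0@[45:45]
pos 46 'a': at 20
pos 47 'd': at 21
pos 48 'd': at 22
pos 49 'c': at 23  ** P6@[45:49],P7@[47:49]
pos 50 'd': at 7 (fail-walked)
pos 51 'e': at 13
pos 52 'c': at 14  ** P4@[50:52]
pos 53 'd': at 7 (fail-walked)
pos 54 'd': at 24
pos 55 'c': at 25  ** P7@[53:55]
pos 56 'b': at 1 (fail-walked)  ** P0@[56:56]
pos 57 'a': at 20
pos 58 'd': at 21
pos 59 'd': at 22
pos 60 'c': at 23  ** P6@[56:60],P7@[58:60]
pos 61 'a': at 2 (fail-walked)
pos 62 'b': at 1 (fail-walked)  ** P0@[62:62]
pos 63 'd': at 7 (fail-walked)
pos 64 'd': at 24
pos 65 'b': at 8 (fail-walked)  ** P0@[65:65]
pos 66 'e': at 15 (fail-walked)
pos 67 'd': at 16
pos 68 'a': at 17
pos 69 'e': at 18
pos 70 'e': at 19  ** P5@[66:70]
pos 71 'd': at 16 (fail-walked)

Matches: [[1,0],[2,0],[3,0],[9,7],[15,1],[17,7],[19,0],[21,0],[22,0],[25,3],[26,1],[31,0],[32,0],[35,7],[37,0],[40,0],[43,2],[45,0],[49,6],[49,7],[52,4],[55,7],[56,0],[60,6],[60,7],[62,0],[65,0],[70,5]]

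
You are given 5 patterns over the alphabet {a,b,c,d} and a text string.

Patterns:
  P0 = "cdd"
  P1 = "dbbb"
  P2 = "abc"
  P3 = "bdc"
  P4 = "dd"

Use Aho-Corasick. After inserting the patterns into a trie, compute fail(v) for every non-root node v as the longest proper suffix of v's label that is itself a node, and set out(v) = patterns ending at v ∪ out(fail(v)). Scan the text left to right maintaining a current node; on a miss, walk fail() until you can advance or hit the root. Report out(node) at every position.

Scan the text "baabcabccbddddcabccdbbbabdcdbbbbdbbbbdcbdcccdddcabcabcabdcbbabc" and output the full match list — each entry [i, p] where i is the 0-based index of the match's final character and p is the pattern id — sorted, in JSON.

Build:
Trie (insert patterns):
  0='ε' goto a→8 b→11 c→1 d→4
  1='c' goto d→2
  2='cd' goto d→3
  3='cdd' goto ·  [P0 ends]
  4='d' goto b→5 d→14
  5='db' goto b→6
  6='dbb' goto b→7
  7='dbbb' goto ·  [P1 ends]
  8='a' goto b→9
  9='ab' goto c→10
  10='abc' goto ·  [P2 ends]
  11='b' goto d→12
  12='bd' goto c→13
  13='bdc' goto ·  [P3 ends]
  14='dd' goto ·  [P4 ends]

Failure links (BFS by depth):
  n1('c'): parent n0 fail=0; on 'c' 0 → fail=0;  out ∅∪∅=∅
  n4('d'): parent n0 fail=0; on 'd' 0 → fail=0;  out ∅∪∅=∅
  n8('a'): parent n0 fail=0; on 'a' 0 → fail=0;  out ∅∪∅=∅
  n11('b'): parent n0 fail=0; on 'b' 0 → fail=0;  out ∅∪∅=∅
  n2('cd'): parent n1 fail=0; on 'd' 0 → fail=4;  out ∅∪∅=∅
  n5('db'): parent n4 fail=0; on 'b' 0 → fail=11;  out ∅∪∅=∅
  n9('ab'): parent n8 fail=0; on 'b' 0 → fail=11;  out ∅∪∅=∅
  n12('bd'): parent n11 fail=0; on 'd' 0 → fail=4;  out ∅∪∅=∅
  n14('dd'): parent n4 fail=0; on 'd' 0 → fail=4;  out {4}∪∅={4}
  n3('cdd'): parent n2 fail=4; on 'd' 4 → fail=14;  out {0}∪{4}={0,4}
  n6('dbb'): parent n5 fail=11; on 'b' 11→0 → fail=11;  out ∅∪∅=∅
  n10('abc'): parent n9 fail=11; on 'c' 11→0 → fail=1;  out {2}∪∅={2}
  n13('bdc'): parent n12 fail=4; on 'c' 4→0 → fail=1;  out {3}∪∅={3}
  n7('dbbb'): parent n6 fail=11; on 'b' 11→0 → fail=11;  out {1}∪∅={1}

Run:
pos 0 'b': at 11
pos 1 'a': at 8 (via fail)
pos 2 'a': at 8 (via fail)
pos 3 'b': at 9
pos 4 'c': at 10  → match P2@[2:4]
pos 5 'a': at 8 (via fail)
pos 6 'b': at 9
pos 7 'c': at 10  → match P2@[5:7]
pos 8 'c': at 1 (via fail)
pos 9 'b': at 11 (via fail)
pos 10 'd': at 12
pos 11 'd': at 14 (via fail)  → match P4@[10:11]
pos 12 'd': at 14 (via fail)  → match P4@[11:12]
pos 13 'd': at 14 (via fail)  → match P4@[12:13]
pos 14 'c': at 1 (via fail)
pos 15 'a': at 8 (via fail)
pos 16 'b': at 9
pos 17 'c': at 10  → match P2@[15:17]
pos 18 'c': at 1 (via fail)
pos 19 'd': at 2
pos 20 'b': at 5 (via fail)
pos 21 'b': at 6
pos 22 'b': at 7  → match P1@[19:22]
pos 23 'a': at 8 (via fail)
pos 24 'b': at 9
pos 25 'd': at 12 (via fail)
pos 26 'c': at 13  → match P3@[24:26]
pos 27 'd': at 2 (via fail)
pos 28 'b': at 5 (via fail)
pos 29 'b': at 6
pos 30 'b': at 7  → match P1@[27:30]
pos 31 'b': at 11 (via fail)
pos 32 'd': at 12
pos 33 'b': at 5 (via fail)
pos 34 'b': at 6
pos 35 'b': at 7  → match P1@[32:35]
pos 36 'b': at 11 (via fail)
pos 37 'd': at 12
pos 38 'c': at 13  → match P3@[36:38]
pos 39 'b': at 11 (via fail)
pos 40 'd': at 12
pos 41 'c': at 13  → match P3@[39:41]
pos 42 'c': at 1 (via fail)
pos 43 'c': at 1 (via fail)
pos 44 'd': at 2
pos 45 'd': at 3  → match P0@[43:45],P4@[44:45]
pos 46 'd': at 14 (via fail)  → match P4@[45:46]
pos 47 'c': at 1 (via fail)
pos 48 'a': at 8 (via fail)
pos 49 'b': at 9
pos 50 'c': at 10  → match P2@[48:50]
pos 51 'a': at 8 (via fail)
pos 52 'b': at 9
pos 53 'c': at 10  → match P2@[51:53]
pos 54 'a': at 8 (via fail)
pos 55 'b': at 9
pos 56 'd': at 12 (via fail)
pos 57 'c': at 13  → match P3@[55:57]
pos 58 'b': at 11 (via fail)
pos 59 'b': at 11 (via fail)
pos 60 'a': at 8 (via fail)
pos 61 'b': at 9
pos 62 'c': at 10  → match P2@[60:62]

All matches (sorted): [[4,2],[7,2],[11,4],[12,4],[13,4],[17,2],[22,1],[26,3],[30,1],[35,1],[38,3],[41,3],[45,0],[45,4],[46,4],[50,2],[53,2],[57,3],[62,2]]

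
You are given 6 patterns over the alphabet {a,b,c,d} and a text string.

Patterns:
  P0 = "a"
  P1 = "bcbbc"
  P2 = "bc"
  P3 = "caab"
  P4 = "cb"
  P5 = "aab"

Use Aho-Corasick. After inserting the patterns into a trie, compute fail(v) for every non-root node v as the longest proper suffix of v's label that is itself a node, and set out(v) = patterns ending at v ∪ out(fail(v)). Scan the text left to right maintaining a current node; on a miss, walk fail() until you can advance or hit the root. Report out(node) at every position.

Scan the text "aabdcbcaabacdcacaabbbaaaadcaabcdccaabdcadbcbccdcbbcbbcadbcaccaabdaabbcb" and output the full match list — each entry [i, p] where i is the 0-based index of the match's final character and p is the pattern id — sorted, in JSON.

Build automaton:
Trie nodes:
  n0 'ε': a→1 b→2 c→7
  n1 'a': a→12  [P0 ends]
  n2 'b': c→3
  n3 'bc': b→4  [P2 ends]
  n4 'bcb': b→5
  n5 'bcbb': c→6
  n6 'bcbbc': ·  [P1 ends]
  n7 'c': a→8 b→11
  n8 'ca': a→9
  n9 'caa': b→10
  n10 'caab': ·  [P3 ends]
  n11 'cb': ·  [P4 ends]
  n12 'aa': b→13
  n13 'aab': ·  [P5 ends]

Failure links (BFS by depth):
  n1('a'): parent n0 fail=0; on 'a' 0 → fail=0;  out {0}∪∅={0}
  n2('b'): parent n0 fail=0; on 'b' 0 → fail=0;  out ∅∪∅=∅
  n7('c'): parent n0 fail=0; on 'c' 0 → fail=0;  out ∅∪∅=∅
  n3('bc'): parent n2 fail=0; on 'c' 0 → fail=7;  out {2}∪∅={2}
  n8('ca'): parent n7 fail=0; on 'a' 0 → fail=1;  out ∅∪{0}={0}
  n11('cb'): parent n7 fail=0; on 'b' 0 → fail=2;  out {4}∪∅={4}
  n12('aa'): parent n1 fail=0; on 'a' 0 → fail=1;  out ∅∪{0}={0}
  n4('bcb'): parent n3 fail=7; on 'b' 7 → fail=11;  out ∅∪{4}={4}
  n9('caa'): parent n8 fail=1; on 'a' 1 → fail=12;  out ∅∪{0}={0}
  n13('aab'): parent n12 fail=1; on 'b' 1→0 → fail=2;  out {5}∪∅={5}
  n5('bcbb'): parent n4 fail=11; on 'b' 11→2→0 → fail=2;  out ∅∪∅=∅
  n10('caab'): parent n9 fail=12; on 'b' 12 → fail=13;  out {3}∪{5}={3,5}
  n6('bcbbc'): parent n5 fail=2; on 'c' 2 → fail=3;  out {1}∪{2}={1,2}

Run:
[0] read 'a'  n0⇒n1  ** P0@[0:0]
[1] read 'a'  n1⇒n12  ** P0@[1:1]
[2] read 'b'  n12⇒n13  ** P5@[0:2]
[3] read 'd'  n13⇒n0 ·f
[4] read 'c'  n0⇒n7
[5] read 'b'  n7⇒n11  ** P4@[4:5]
[6] read 'c'  n11⇒n3 ·f  ** P2@[5:6]
[7] read 'a'  n3⇒n8 ·f  ** P0@[7:7]
[8] read 'a'  n8⇒n9  ** P0@[8:8]
[9] read 'b'  n9⇒n10  ** P3@[6:9],P5@[7:9]
[10] read 'a'  n10⇒n1 ·f  ** P0@[10:10]
[11] read 'c'  n1⇒n7 ·f
[12] read 'd'  n7⇒n0 ·f
[13] read 'c'  n0⇒n7
[14] read 'a'  n7⇒n8  ** P0@[14:14]
[15] read 'c'  n8⇒n7 ·f
[16] read 'a'  n7⇒n8  ** P0@[16:16]
[17] read 'a'  n8⇒n9  ** P0@[17:17]
[18] read 'b'  n9⇒n10  ** P3@[15:18],P5@[16:18]
[19] read 'b'  n10⇒n2 ·f
[20] read 'b'  n2⇒n2 ·f
[21] read 'a'  n2⇒n1 ·f  ** P0@[21:21]
[22] read 'a'  n1⇒n12  ** P0@[22:22]
[23] read 'a'  n12⇒n12 ·f  ** P0@[23:23]
[24] read 'a'  n12⇒n12 ·f  ** P0@[24:24]
[25] read 'd'  n12⇒n0 ·f
[26] read 'c'  n0⇒n7
[27] read 'a'  n7⇒n8  ** P0@[27:27]
[28] read 'a'  n8⇒n9  ** P0@[28:28]
[29] read 'b'  n9⇒n10  ** P3@[26:29],P5@[27:29]
[30] read 'c'  n10⇒n3 ·f  ** P2@[29:30]
[31] read 'd'  n3⇒n0 ·f
[32] read 'c'  n0⇒n7
[33] read 'c'  n7⇒n7 ·f
[34] read 'a'  n7⇒n8  ** P0@[34:34]
[35] read 'a'  n8⇒n9  ** P0@[35:35]
[36] read 'b'  n9⇒n10  ** P3@[33:36],P5@[34:36]
[37] read 'd'  n10⇒n0 ·f
[38] read 'c'  n0⇒n7
[39] read 'a'  n7⇒n8  ** P0@[39:39]
[40] read 'd'  n8⇒n0 ·f
[41] read 'b'  n0⇒n2
[42] read 'c'  n2⇒n3  ** P2@[41:42]
[43] read 'b'  n3⇒n4  ** P4@[42:43]
[44] read 'c'  n4⇒n3 ·f  ** P2@[43:44]
[45] read 'c'  n3⇒n7 ·f
[46] read 'd'  n7⇒n0 ·f
[47] read 'c'  n0⇒n7
[48] read 'b'  n7⇒n11  ** P4@[47:48]
[49] read 'b'  n11⇒n2 ·f
[50] read 'c'  n2⇒n3  ** P2@[49:50]
[51] read 'b'  n3⇒n4  ** P4@[50:51]
[52] read 'b'  n4⇒n5
[53] read 'c'  n5⇒n6  ** P1@[49:53],P2@[52:53]
[54] read 'a'  n6⇒n8 ·f  ** P0@[54:54]
[55] read 'd'  n8⇒n0 ·f
[56] read 'b'  n0⇒n2
[57] read 'c'  n2⇒n3  ** P2@[56:57]
[58] read 'a'  n3⇒n8 ·f  ** P0@[58:58]
[59] read 'c'  n8⇒n7 ·f
[60] read 'c'  n7⇒n7 ·f
[61] read 'a'  n7⇒n8  ** P0@[61:61]
[62] read 'a'  n8⇒n9  ** P0@[62:62]
[63] read 'b'  n9⇒n10  ** P3@[60:63],P5@[61:63]
[64] read 'd'  n10⇒n0 ·f
[65] read 'a'  n0⇒n1  ** P0@[65:65]
[66] read 'a'  n1⇒n12  ** P0@[66:66]
[67] read 'b'  n12⇒n13  ** P5@[65:67]
[68] read 'b'  n13⇒n2 ·f
[69] read 'c'  n2⇒n3  ** P2@[68:69]
[70] read 'b'  n3⇒n4  ** P4@[69:70]

Matches: [[0,0],[1,0],[2,5],[5,4],[6,2],[7,0],[8,0],[9,3],[9,5],[10,0],[14,0],[16,0],[17,0],[18,3],[18,5],[21,0],[22,0],[23,0],[24,0],[27,0],[28,0],[29,3],[29,5],[30,2],[34,0],[35,0],[36,3],[36,5],[39,0],[42,2],[43,4],[44,2],[48,4],[50,2],[51,4],[53,1],[53,2],[54,0],[57,2],[58,0],[61,0],[62,0],[63,3],[63,5],[65,0],[66,0],[67,5],[69,2],[70,4]]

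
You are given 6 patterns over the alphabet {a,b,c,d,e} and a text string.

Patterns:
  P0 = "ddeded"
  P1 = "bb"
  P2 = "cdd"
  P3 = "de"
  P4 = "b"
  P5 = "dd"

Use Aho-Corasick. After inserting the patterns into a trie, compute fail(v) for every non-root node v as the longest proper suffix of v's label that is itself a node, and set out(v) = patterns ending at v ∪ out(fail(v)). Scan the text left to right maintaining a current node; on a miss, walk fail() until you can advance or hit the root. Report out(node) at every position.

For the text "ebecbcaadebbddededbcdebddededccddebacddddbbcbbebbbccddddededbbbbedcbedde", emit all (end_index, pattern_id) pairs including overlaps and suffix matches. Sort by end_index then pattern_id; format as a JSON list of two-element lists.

Build:
Trie (insert patterns):
  0='ε' goto b→7 c→9 d→1
  1='d' goto d→2 e→12
  2='dd' goto e→3  [P5 ends]
  3='dde' goto d→4
  4='dded' goto e→5
  5='ddede' goto d→6
  6='ddeded' goto ·  [P0 ends]
  7='b' goto b→8  [P4 ends]
  8='bb' goto ·  [P1 ends]
  9='c' goto d→10
  10='cd' goto d→11
  11='cdd' goto ·  [P2 ends]
  12='de' goto ·  [P3 ends]

Failure links (BFS by depth):
  fail(1) 'd': from fail(0)=0 chase 'd': 0 ⇒ 0;  out=∅∪out(0)=∅
  fail(7) 'b': from fail(0)=0 chase 'b': 0 ⇒ 0;  out={4}∪out(0)={4}
  fail(9) 'c': from fail(0)=0 chase 'c': 0 ⇒ 0;  out=∅∪out(0)=∅
  fail(2) 'dd': from fail(1)=0 chase 'd': 0 ⇒ 1;  out={5}∪out(1)={5}
  fail(8) 'bb': from fail(7)=0 chase 'b': 0 ⇒ 7;  out={1}∪out(7)={1,4}
  fail(10) 'cd': from fail(9)=0 chase 'd': 0 ⇒ 1;  out=∅∪out(1)=∅
  fail(12) 'de': from fail(1)=0 chase 'e': 0 ⇒ 0;  out={3}∪out(0)={3}
  fail(3) 'dde': from fail(2)=1 chase 'e': 1 ⇒ 12;  out=∅∪out(12)={3}
  fail(11) 'cdd': from fail(10)=1 chase 'd': 1 ⇒ 2;  out={2}∪out(2)={2,5}
  fail(4) 'dded': from fail(3)=12 chase 'd': 12→0 ⇒ 1;  out=∅∪out(1)=∅
  fail(5) 'ddede': from fail(4)=1 chase 'e': 1 ⇒ 12;  out=∅∪out(12)={3}
  fail(6) 'ddeded': from fail(5)=12 chase 'd': 12→0 ⇒ 1;  out={0}∪out(1)={0}

Scan:
pos 0 'e': at 0
pos 1 'b': at 7  → match P4@[1:1]
pos 2 'e': at 0 ·f
pos 3 'c': at 9
pos 4 'b': at 7 ·f  → match P4@[4:4]
pos 5 'c': at 9 ·f
pos 6 'a': at 0 ·f
pos 7 'a': at 0
pos 8 'd': at 1
pos 9 'e': at 12  → match P3@[8:9]
pos 10 'b': at 7 ·f  → match P4@[10:10]
pos 11 'b': at 8  → match P1@[10:11],P4@[11:11]
pos 12 'd': at 1 ·f
pos 13 'd': at 2  → match P5@[12:13]
pos 14 'e': at 3  → match P3@[13:14]
pos 15 'd': at 4
pos 16 'e': at 5  → match P3@[15:16]
pos 17 'd': at 6  → match P0@[12:17]
pos 18 'b': at 7 ·f  → match P4@[18:18]
pos 19 'c': at 9 ·f
pos 20 'd': at 10
pos 21 'e': at 12 ·f  → match P3@[20:21]
pos 22 'b': at 7 ·f  → match P4@[22:22]
pos 23 'd': at 1 ·f
pos 24 'd': at 2  → match P5@[23:24]
pos 25 'e': at 3  → match P3@[24:25]
pos 26 'd': at 4
pos 27 'e': at 5  → match P3@[26:27]
pos 28 'd': at 6  → match P0@[23:28]
pos 29 'c': at 9 ·f
pos 30 'c': at 9 ·f
pos 31 'd': at 10
pos 32 'd': at 11  → match P2@[30:32],P5@[31:32]
pos 33 'e': at 3 ·f  → match P3@[32:33]
pos 34 'b': at 7 ·f  → match P4@[34:34]
pos 35 'a': at 0 ·f
pos 36 'c': at 9
pos 37 'd': at 10
pos 38 'd': at 11  → match P2@[36:38],P5@[37:38]
pos 39 'd': at 2 ·f  → match P5@[38:39]
pos 40 'd': at 2 ·f  → match P5@[39:40]
pos 41 'b': at 7 ·f  → match P4@[41:41]
pos 42 'b': at 8  → match P1@[41:42],P4@[42:42]
pos 43 'c': at 9 ·f
pos 44 'b': at 7 ·f  → match P4@[44:44]
pos 45 'b': at 8  → match P1@[44:45],P4@[45:45]
pos 46 'e': at 0 ·f
pos 47 'b': at 7  → match P4@[47:47]
pos 48 'b': at 8  → match P1@[47:48],P4@[48:48]
pos 49 'b': at 8 ·f  → match P1@[48:49],P4@[49:49]
pos 50 'c': at 9 ·f
pos 51 'c': at 9 ·f
pos 52 'd': at 10
pos 53 'd': at 11  → match P2@[51:53],P5@[52:53]
pos 54 'd': at 2 ·f  → match P5@[53:54]
pos 55 'd': at 2 ·f  → match P5@[54:55]
pos 56 'e': at 3  → match P3@[55:56]
pos 57 'd': at 4
pos 58 'e': at 5  → match P3@[57:58]
pos 59 'd': at 6  → match P0@[54:59]
pos 60 'b': at 7 ·f  → match P4@[60:60]
pos 61 'b': at 8  → match P1@[60:61],P4@[61:61]
pos 62 'b': at 8 ·f  → match P1@[61:62],P4@[62:62]
pos 63 'b': at 8 ·f  → match P1@[62:63],P4@[63:63]
pos 64 'e': at 0 ·f
pos 65 'd': at 1
pos 66 'c': at 9 ·f
pos 67 'b': at 7 ·f  → match P4@[67:67]
pos 68 'e': at 0 ·f
pos 69 'd': at 1
pos 70 'd': at 2  → match P5@[69:70]
pos 71 'e': at 3  → match P3@[70:71]

All matches (sorted): [[1,4],[4,4],[9,3],[10,4],[11,1],[11,4],[13,5],[14,3],[16,3],[17,0],[18,4],[21,3],[22,4],[24,5],[25,3],[27,3],[28,0],[32,2],[32,5],[33,3],[34,4],[38,2],[38,5],[39,5],[40,5],[41,4],[42,1],[42,4],[44,4],[45,1],[45,4],[47,4],[48,1],[48,4],[49,1],[49,4],[53,2],[53,5],[54,5],[55,5],[56,3],[58,3],[59,0],[60,4],[61,1],[61,4],[62,1],[62,4],[63,1],[63,4],[67,4],[70,5],[71,3]]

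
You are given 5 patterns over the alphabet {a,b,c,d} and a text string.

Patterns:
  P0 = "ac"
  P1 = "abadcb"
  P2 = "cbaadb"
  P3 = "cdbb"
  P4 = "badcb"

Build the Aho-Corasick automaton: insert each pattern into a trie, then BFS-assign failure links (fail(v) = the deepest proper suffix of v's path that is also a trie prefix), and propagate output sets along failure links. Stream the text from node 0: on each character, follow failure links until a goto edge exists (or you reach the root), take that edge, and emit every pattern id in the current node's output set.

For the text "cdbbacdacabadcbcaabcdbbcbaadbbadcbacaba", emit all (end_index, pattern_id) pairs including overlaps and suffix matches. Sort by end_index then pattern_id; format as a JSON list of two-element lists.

Build automaton:
Trie (insert patterns):
  n0 'ε': a→1 b→17 c→8
  n1 'a': b→3 c→2
  n2 'ac': ·  ←P0
  n3 'ab': a→4
  n4 'aba': d→5
  n5 'abad': c→6
  n6 'abadc': b→7
  n7 'abadcb': ·  ←P1
  n8 'c': b→9 d→14
  n9 'cb': a→10
  n10 'cba': a→11
  n11 'cbaa': d→12
  n12 'cbaad': b→13
  n13 'cbaadb': ·  ←P2
  n14 'cd': b→15
  n15 'cdb': b→16
  n16 'cdbb': ·  ←P3
  n17 'b': a→18
  n18 'ba': d→19
  n19 'bad': c→20
  n20 'badc': b→21
  n21 'badcb': ·  ←P4

BFS fail/out derivation:
  n1('a'): parent n0 fail=0; on 'a' 0 → fail=0;  out ∅∪∅=∅
  n8('c'): parent n0 fail=0; on 'c' 0 → fail=0;  out ∅∪∅=∅
  n17('b'): parent n0 fail=0; on 'b' 0 → fail=0;  out ∅∪∅=∅
  n2('ac'): parent n1 fail=0; on 'c' 0 → fail=8;  out {0}∪∅={0}
  n3('ab'): parent n1 fail=0; on 'b' 0 → fail=17;  out ∅∪∅=∅
  n9('cb'): parent n8 fail=0; on 'b' 0 → fail=17;  out ∅∪∅=∅
  n14('cd'): parent n8 fail=0; on 'd' 0 → fail=0;  out ∅∪∅=∅
  n18('ba'): parent n17 fail=0; on 'a' 0 → fail=1;  out ∅∪∅=∅
  n4('aba'): parent n3 fail=17; on 'a' 17 → fail=18;  out ∅∪∅=∅
  n10('cba'): parent n9 fail=17; on 'a' 17 → fail=18;  out ∅∪∅=∅
  n15('cdb'): parent n14 fail=0; on 'b' 0 → fail=17;  out ∅∪∅=∅
  n19('bad'): parent n18 fail=1; on 'd' 1→0 → fail=0;  out ∅∪∅=∅
  n5('abad'): parent n4 fail=18; on 'd' 18 → fail=19;  out ∅∪∅=∅
  n11('cbaa'): parent n10 fail=18; on 'a' 18→1→0 → fail=1;  out ∅∪∅=∅
  n16('cdbb'): parent n15 fail=17; on 'b' 17→0 → fail=17;  out {3}∪∅={3}
  n20('badc'): parent n19 fail=0; on 'c' 0 → fail=8;  out ∅∪∅=∅
  n6('abadc'): parent n5 fail=19; on 'c' 19 → fail=20;  out ∅∪∅=∅
  n12('cbaad'): parent n11 fail=1; on 'd' 1→0 → fail=0;  out ∅∪∅=∅
  n21('badcb'): parent n20 fail=8; on 'b' 8 → fail=9;  out {4}∪∅={4}
  n7('abadcb'): parent n6 fail=20; on 'b' 20 → fail=21;  out {1}∪{4}={1,4}
  n13('cbaadb'): parent n12 fail=0; on 'b' 0 → fail=17;  out {2}∪∅={2}

Run:
pos 0 'c': at 8
pos 1 'd': at 14
pos 2 'b': at 15
pos 3 'b': at 16  emit P3@[0:3]
pos 4 'a': at 18 (via fail)
pos 5 'c': at 2 (via fail)  emit P0@[4:5]
pos 6 'd': at 14 (via fail)
pos 7 'a': at 1 (via fail)
pos 8 'c': at 2  emit P0@[7:8]
pos 9 'a': at 1 (via fail)
pos 10 'b': at 3
pos 11 'a': at 4
pos 12 'd': at 5
pos 13 'c': at 6
pos 14 'b': at 7  emit P1@[9:14],P4@[10:14]
pos 15 'c': at 8 (via fail)
pos 16 'a': at 1 (via fail)
pos 17 'a': at 1 (via fail)
pos 18 'b': at 3
pos 19 'c': at 8 (via fail)
pos 20 'd': at 14
pos 21 'b': at 15
pos 22 'b': at 16  emit P3@[19:22]
pos 23 'c': at 8 (via fail)
pos 24 'b': at 9
pos 25 'a': at 10
pos 26 'a': at 11
pos 27 'd': at 12
pos 28 'b': at 13  emit P2@[23:28]
pos 29 'b': at 17 (via fail)
pos 30 'a': at 18
pos 31 'd': at 19
pos 32 'c': at 20
pos 33 'b': at 21  emit P4@[29:33]
pos 34 'a': at 10 (via fail)
pos 35 'c': at 2 (via fail)  emit P0@[34:35]
pos 36 'a': at 1 (via fail)
pos 37 'b': at 3
pos 38 'a': at 4

All matches (sorted): [[3,3],[5,0],[8,0],[14,1],[14,4],[22,3],[28,2],[33,4],[35,0]]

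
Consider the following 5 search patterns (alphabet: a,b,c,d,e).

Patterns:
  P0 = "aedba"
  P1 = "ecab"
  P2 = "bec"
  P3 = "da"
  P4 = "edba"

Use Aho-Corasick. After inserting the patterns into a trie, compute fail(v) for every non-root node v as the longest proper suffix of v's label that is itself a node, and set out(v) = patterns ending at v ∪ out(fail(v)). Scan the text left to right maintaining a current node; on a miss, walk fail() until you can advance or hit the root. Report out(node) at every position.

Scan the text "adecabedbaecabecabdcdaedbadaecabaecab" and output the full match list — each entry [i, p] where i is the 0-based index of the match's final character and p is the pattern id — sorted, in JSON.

Build:
Trie (insert patterns):
  0='ε' goto a→1 b→10 d→13 e→6
  1='a' goto e→2
  2='ae' goto d→3
  3='aed' goto b→4
  4='aedb' goto a→5
  5='aedba' goto ·  [P0 ends]
  6='e' goto c→7 d→15
  7='ec' goto a→8
  8='eca' goto b→9
  9='ecab' goto ·  [P1 ends]
  10='b' goto e→11
  11='be' goto c→12
  12='bec' goto ·  [P2 ends]
  13='d' goto a→14
  14='da' goto ·  [P3 ends]
  15='ed' goto b→16
  16='edb' goto a→17
  17='edba' goto ·  [P4 ends]

Failure links (BFS by depth):
  fail(1) 'a': from fail(0)=0 chase 'a': 0 ⇒ 0;  out=∅∪out(0)=∅
  fail(6) 'e': from fail(0)=0 chase 'e': 0 ⇒ 0;  out=∅∪out(0)=∅
  fail(10) 'b': from fail(0)=0 chase 'b': 0 ⇒ 0;  out=∅∪out(0)=∅
  fail(13) 'd': from fail(0)=0 chase 'd': 0 ⇒ 0;  out=∅∪out(0)=∅
  fail(2) 'ae': from fail(1)=0 chase 'e': 0 ⇒ 6;  out=∅∪out(6)=∅
  fail(7) 'ec': from fail(6)=0 chase 'c': 0 ⇒ 0;  out=∅∪out(0)=∅
  fail(11) 'be': from fail(10)=0 chase 'e': 0 ⇒ 6;  out=∅∪out(6)=∅
  fail(14) 'da': from fail(13)=0 chase 'a': 0 ⇒ 1;  out={3}∪out(1)={3}
  fail(15) 'ed': from fail(6)=0 chase 'd': 0 ⇒ 13;  out=∅∪out(13)=∅
  fail(3) 'aed': from fail(2)=6 chase 'd': 6 ⇒ 15;  out=∅∪out(15)=∅
  fail(8) 'eca': from fail(7)=0 chase 'a': 0 ⇒ 1;  out=∅∪out(1)=∅
  fail(12) 'bec': from fail(11)=6 chase 'c': 6 ⇒ 7;  out={2}∪out(7)={2}
  fail(16) 'edb': from fail(15)=13 chase 'b': 13→0 ⇒ 10;  out=∅∪out(10)=∅
  fail(4) 'aedb': from fail(3)=15 chase 'b': 15 ⇒ 16;  out=∅∪out(16)=∅
  fail(9) 'ecab': from fail(8)=1 chase 'b': 1→0 ⇒ 10;  out={1}∪out(10)={1}
  fail(17) 'edba': from fail(16)=10 chase 'a': 10→0 ⇒ 1;  out={4}∪out(1)={4}
  fail(5) 'aedba': from fail(4)=16 chase 'a': 16 ⇒ 17;  out={0}∪out(17)={0,4}

Text stream:
pos 0 'a': at 1
pos 1 'd': at 13 ·f
pos 2 'e': at 6 ·f
pos 3 'c': at 7
pos 4 'a': at 8
pos 5 'b': at 9  emit P1@[2:5]
pos 6 'e': at 11 ·f
pos 7 'd': at 15 ·f
pos 8 'b': at 16
pos 9 'a': at 17  emit P4@[6:9]
pos 10 'e': at 2 ·f
pos 11 'c': at 7 ·f
pos 12 'a': at 8
pos 13 'b': at 9  emit P1@[10:13]
pos 14 'e': at 11 ·f
pos 15 'c': at 12  emit P2@[13:15]
pos 16 'a': at 8 ·f
pos 17 'b': at 9  emit P1@[14:17]
pos 18 'd': at 13 ·f
pos 19 'c': at 0 ·f
pos 20 'd': at 13
pos 21 'a': at 14  emit P3@[20:21]
pos 22 'e': at 2 ·f
pos 23 'd': at 3
pos 24 'b': at 4
pos 25 'a': at 5  emit P0@[21:25],P4@[22:25]
pos 26 'd': at 13 ·f
pos 27 'a': at 14  emit P3@[26:27]
pos 28 'e': at 2 ·f
pos 29 'c': at 7 ·f
pos 30 'a': at 8
pos 31 'b': at 9  emit P1@[28:31]
pos 32 'a': at 1 ·f
pos 33 'e': at 2
pos 34 'c': at 7 ·f
pos 35 'a': at 8
pos 36 'b': at 9  emit P1@[33:36]

Result: [[5,1],[9,4],[13,1],[15,2],[17,1],[21,3],[25,0],[25,4],[27,3],[31,1],[36,1]]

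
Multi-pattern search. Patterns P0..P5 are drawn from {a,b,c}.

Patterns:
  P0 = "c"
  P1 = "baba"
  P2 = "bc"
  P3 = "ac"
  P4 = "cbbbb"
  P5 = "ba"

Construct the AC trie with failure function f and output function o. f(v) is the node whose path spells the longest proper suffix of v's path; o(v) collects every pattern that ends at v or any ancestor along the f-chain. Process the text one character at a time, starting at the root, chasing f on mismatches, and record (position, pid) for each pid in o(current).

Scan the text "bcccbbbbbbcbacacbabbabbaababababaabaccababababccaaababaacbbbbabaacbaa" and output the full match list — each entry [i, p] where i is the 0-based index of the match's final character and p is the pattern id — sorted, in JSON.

Build automaton:
Trie (insert patterns):
  n0 'ε': a→7 b→2 c→1
  n1 'c': b→9  [P0 ends]
  n2 'b': a→3 c→6
  n3 'ba': b→4  [P5 ends]
  n4 'bab': a→5
  n5 'baba': ·  [P1 ends]
  n6 'bc': ·  [P2 ends]
  n7 'a': c→8
  n8 'ac': ·  [P3 ends]
  n9 'cb': b→10
  n10 'cbb': b→11
  n11 'cbbb': b→12
  n12 'cbbbb': ·  [P4 ends]

Failure links (BFS by depth):
  n1('c'): parent n0 fail=0; on 'c' 0 → fail=0;  out {0}∪∅={0}
  n2('b'): parent n0 fail=0; on 'b' 0 → fail=0;  out ∅∪∅=∅
  n7('a'): parent n0 fail=0; on 'a' 0 → fail=0;  out ∅∪∅=∅
  n3('ba'): parent n2 fail=0; on 'a' 0 → fail=7;  out {5}∪∅={5}
  n6('bc'): parent n2 fail=0; on 'c' 0 → fail=1;  out {2}∪{0}={0,2}
  n8('ac'): parent n7 fail=0; on 'c' 0 → fail=1;  out {3}∪{0}={0,3}
  n9('cb'): parent n1 fail=0; on 'b' 0 → fail=2;  out ∅∪∅=∅
  n4('bab'): parent n3 fail=7; on 'b' 7→0 → fail=2;  out ∅∪∅=∅
  n10('cbb'): parent n9 fail=2; on 'b' 2→0 → fail=2;  out ∅∪∅=∅
  n5('baba'): parent n4 fail=2; on 'a' 2 → fail=3;  out {1}∪{5}={1,5}
  n11('cbbb'): parent n10 fail=2; on 'b' 2→0 → fail=2;  out ∅∪∅=∅
  n12('cbbbb'): parent n11 fail=2; on 'b' 2→0 → fail=2;  out {4}∪∅={4}

Scan:
pos 0 'b': at 2
pos 1 'c': at 6  ** P0@[1:1],P2@[0:1]
pos 2 'c': at 1 (via fail)  ** P0@[2:2]
pos 3 'c': at 1 (via fail)  ** P0@[3:3]
pos 4 'b': at 9
pos 5 'b': at 10
pos 6 'b': at 11
pos 7 'b': at 12  ** P4@[3:7]
pos 8 'b': at 2 (via fail)
pos 9 'b': at 2 (via fail)
pos 10 'c': at 6  ** P0@[10:10],P2@[9:10]
pos 11 'b': at 9 (via fail)
pos 12 'a': at 3 (via fail)  ** P5@[11:12]
pos 13 'c': at 8 (via fail)  ** P0@[13:13],P3@[12:13]
pos 14 'a': at 7 (via fail)
pos 15 'c': at 8  ** P0@[15:15],P3@[14:15]
pos 16 'b': at 9 (via fail)
pos 17 'a': at 3 (via fail)  ** P5@[16:17]
pos 18 'b': at 4
pos 19 'b': at 2 (via fail)
pos 20 'a': at 3  ** P5@[19:20]
pos 21 'b': at 4
pos 22 'b': at 2 (via fail)
pos 23 'a': at 3  ** P5@[22:23]
pos 24 'a': at 7 (via fail)
pos 25 'b': at 2 (via fail)
pos 26 'a': at 3  ** P5@[25:26]
pos 27 'b': at 4
pos 28 'a': at 5  ** P1@[25:28],P5@[27:28]
pos 29 'b': at 4 (via fail)
pos 30 'a': at 5  ** P1@[27:30],P5@[29:30]
pos 31 'b': at 4 (via fail)
pos 32 'a': at 5  ** P1@[29:32],P5@[31:32]
pos 33 'a': at 7 (via fail)
pos 34 'b': at 2 (via fail)
pos 35 'a': at 3  ** P5@[34:35]
pos 36 'c': at 8 (via fail)  ** P0@[36:36],P3@[35:36]
pos 37 'c': at 1 (via fail)  ** P0@[37:37]
pos 38 'a': at 7 (via fail)
pos 39 'b': at 2 (via fail)
pos 40 'a': at 3  ** P5@[39:40]
pos 41 'b': at 4
pos 42 'a': at 5  ** P1@[39:42],P5@[41:42]
pos 43 'b': at 4 (via fail)
pos 44 'a': at 5  ** P1@[41:44],P5@[43:44]
pos 45 'b': at 4 (via fail)
pos 46 'c': at 6 (via fail)  ** P0@[46:46],P2@[45:46]
pos 47 'c': at 1 (via fail)  ** P0@[47:47]
pos 48 'a': at 7 (via fail)
pos 49 'a': at 7 (via fail)
pos 50 'a': at 7 (via fail)
pos 51 'b': at 2 (via fail)
pos 52 'a': at 3  ** P5@[51:52]
pos 53 'b': at 4
pos 54 'a': at 5  ** P1@[51:54],P5@[53:54]
pos 55 'a': at 7 (via fail)
pos 56 'c': at 8  ** P0@[56:56],P3@[55:56]
pos 57 'b': at 9 (via fail)
pos 58 'b': at 10
pos 59 'b': at 11
pos 60 'b': at 12  ** P4@[56:60]
pos 61 'a': at 3 (via fail)  ** P5@[60:61]
pos 62 'b': at 4
pos 63 'a': at 5  ** P1@[60:63],P5@[62:63]
pos 64 'a': at 7 (via fail)
pos 65 'c': at 8  ** P0@[65:65],P3@[64:65]
pos 66 'b': at 9 (via fail)
pos 67 'a': at 3 (via fail)  ** P5@[66:67]
pos 68 'a': at 7 (via fail)

Result: [[1,0],[1,2],[2,0],[3,0],[7,4],[10,0],[10,2],[12,5],[13,0],[13,3],[15,0],[15,3],[17,5],[20,5],[23,5],[26,5],[28,1],[28,5],[30,1],[30,5],[32,1],[32,5],[35,5],[36,0],[36,3],[37,0],[40,5],[42,1],[42,5],[44,1],[44,5],[46,0],[46,2],[47,0],[52,5],[54,1],[54,5],[56,0],[56,3],[60,4],[61,5],[63,1],[63,5],[65,0],[65,3],[67,5]]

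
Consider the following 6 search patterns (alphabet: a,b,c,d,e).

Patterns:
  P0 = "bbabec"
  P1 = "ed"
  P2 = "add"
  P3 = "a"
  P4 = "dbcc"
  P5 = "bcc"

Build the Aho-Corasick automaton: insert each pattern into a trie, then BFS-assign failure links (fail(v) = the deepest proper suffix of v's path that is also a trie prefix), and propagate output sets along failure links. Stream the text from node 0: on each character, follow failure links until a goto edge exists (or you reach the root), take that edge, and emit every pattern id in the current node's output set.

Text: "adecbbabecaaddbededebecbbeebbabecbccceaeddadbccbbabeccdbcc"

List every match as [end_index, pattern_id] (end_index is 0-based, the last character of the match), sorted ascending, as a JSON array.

Construct AC machine:
Trie (insert patterns):
  n0 'ε': a→9 b→1 d→12 e→7
  n1 'b': b→2 c→16
  n2 'bb': a→3
  n3 'bba': b→4
  n4 'bbab': e→5
  n5 'bbabe': c→6
  n6 'bbabec': ·  [P0 ends]
  n7 'e': d→8
  n8 'ed': ·  [P1 ends]
  n9 'a': d→10  [P3 ends]
  n10 'ad': d→11
  n11 'add': ·  [P2 ends]
  n12 'd': b→13
  n13 'db': c→14
  n14 'dbc': c→15
  n15 'dbcc': ·  [P4 ends]
  n16 'bc': c→17
  n17 'bcc': ·  [P5 ends]

Failure links (BFS by depth):
  n1('b'): parent n0 fail=0; on 'b' 0 → fail=0;  out ∅∪∅=∅
  n7('e'): parent n0 fail=0; on 'e' 0 → fail=0;  out ∅∪∅=∅
  n9('a'): parent n0 fail=0; on 'a' 0 → fail=0;  out {3}∪∅={3}
  n12('d'): parent n0 fail=0; on 'd' 0 → fail=0;  out ∅∪∅=∅
  n2('bb'): parent n1 fail=0; on 'b' 0 → fail=1;  out ∅∪∅=∅
  n8('ed'): parent n7 fail=0; on 'd' 0 → fail=12;  out {1}∪∅={1}
  n10('ad'): parent n9 fail=0; on 'd' 0 → fail=12;  out ∅∪∅=∅
  n13('db'): parent n12 fail=0; on 'b' 0 → fail=1;  out ∅∪∅=∅
  n16('bc'): parent n1 fail=0; on 'c' 0 → fail=0;  out ∅∪∅=∅
  n3('bba'): parent n2 fail=1; on 'a' 1→0 → fail=9;  out ∅∪{3}={3}
  n11('add'): parent n10 fail=12; on 'd' 12→0 → fail=12;  out {2}∪∅={2}
  n14('dbc'): parent n13 fail=1; on 'c' 1 → fail=16;  out ∅∪∅=∅
  n17('bcc'): parent n16 fail=0; on 'c' 0 → fail=0;  out {5}∪∅={5}
  n4('bbab'): parent n3 fail=9; on 'b' 9→0 → fail=1;  out ∅∪∅=∅
  n15('dbcc'): parent n14 fail=16; on 'c' 16 → fail=17;  out {4}∪{5}={4,5}
  n5('bbabe'): parent n4 fail=1; on 'e' 1→0 → fail=7;  out ∅∪∅=∅
  n6('bbabec'): parent n5 fail=7; on 'c' 7→0 → fail=0;  out {0}∪∅={0}

Scan:
i=0 'a': node 0→9  emit P3@[0:0]
i=1 'd': node 9→10
i=2 'e': node 10→7 ·f
i=3 'c': node 7→0 ·f
i=4 'b': node 0→1
i=5 'b': node 1→2
i=6 'a': node 2→3  emit P3@[6:6]
i=7 'b': node 3→4
i=8 'e': node 4→5
i=9 'c': node 5→6  emit P0@[4:9]
i=10 'a': node 6→9 ·f  emit P3@[10:10]
i=11 'a': node 9→9 ·f  emit P3@[11:11]
i=12 'd': node 9→10
i=13 'd': node 10→11  emit P2@[11:13]
i=14 'b': node 11→13 ·f
i=15 'e': node 13→7 ·f
i=16 'd': node 7→8  emit P1@[15:16]
i=17 'e': node 8→7 ·f
i=18 'd': node 7→8  emit P1@[17:18]
i=19 'e': node 8→7 ·f
i=20 'b': node 7→1 ·f
i=21 'e': node 1→7 ·f
i=22 'c': node 7→0 ·f
i=23 'b': node 0→1
i=24 'b': node 1→2
i=25 'e': node 2→7 ·f
i=26 'e': node 7→7 ·f
i=27 'b': node 7→1 ·f
i=28 'b': node 1→2
i=29 'a': node 2→3  emit P3@[29:29]
i=30 'b': node 3→4
i=31 'e': node 4→5
i=32 'c': node 5→6  emit P0@[27:32]
i=33 'b': node 6→1 ·f
i=34 'c': node 1→16
i=35 'c': node 16→17  emit P5@[33:35]
i=36 'c': node 17→0 ·f
i=37 'e': node 0→7
i=38 'a': node 7→9 ·f  emit P3@[38:38]
i=39 'e': node 9→7 ·f
i=40 'd': node 7→8  emit P1@[39:40]
i=41 'd': node 8→12 ·f
i=42 'a': node 12→9 ·f  emit P3@[42:42]
i=43 'd': node 9→10
i=44 'b': node 10→13 ·f
i=45 'c': node 13→14
i=46 'c': node 14→15  emit P4@[43:46],P5@[44:46]
i=47 'b': node 15→1 ·f
i=48 'b': node 1→2
i=49 'a': node 2→3  emit P3@[49:49]
i=50 'b': node 3→4
i=51 'e': node 4→5
i=52 'c': node 5→6  emit P0@[47:52]
i=53 'c': node 6→0 ·f
i=54 'd': node 0→12
i=55 'b': node 12→13
i=56 'c': node 13→14
i=57 'c': node 14→15  emit P4@[54:57],P5@[55:57]

All matches (sorted): [[0,3],[6,3],[9,0],[10,3],[11,3],[13,2],[16,1],[18,1],[29,3],[32,0],[35,5],[38,3],[40,1],[42,3],[46,4],[46,5],[49,3],[52,0],[57,4],[57,5]]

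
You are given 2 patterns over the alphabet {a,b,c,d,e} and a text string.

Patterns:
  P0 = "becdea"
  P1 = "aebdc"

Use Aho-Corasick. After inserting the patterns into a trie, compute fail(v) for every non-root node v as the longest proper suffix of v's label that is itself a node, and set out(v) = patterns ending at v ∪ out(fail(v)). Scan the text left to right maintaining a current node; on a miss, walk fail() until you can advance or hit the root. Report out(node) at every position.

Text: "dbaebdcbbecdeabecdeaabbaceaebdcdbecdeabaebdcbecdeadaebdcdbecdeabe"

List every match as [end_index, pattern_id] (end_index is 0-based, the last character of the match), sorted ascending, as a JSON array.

Build:
Trie (insert patterns):
  n0 'ε': a→7 b→1
  n1 'b': e→2
  n2 'be': c→3
  n3 'bec': d→4
  n4 'becd': e→5
  n5 'becde': a→6
  n6 'becdea': ·  ←P0
  n7 'a': e→8
  n8 'ae': b→9
  n9 'aeb': d→10
  n10 'aebd': c→11
  n11 'aebdc': ·  ←P1

Failure links (BFS by depth):
  fail(1) 'b': from fail(0)=0 chase 'b': 0 ⇒ 0;  out=∅∪out(0)=∅
  fail(7) 'a': from fail(0)=0 chase 'a': 0 ⇒ 0;  out=∅∪out(0)=∅
  fail(2) 'be': from fail(1)=0 chase 'e': 0 ⇒ 0;  out=∅∪out(0)=∅
  fail(8) 'ae': from fail(7)=0 chase 'e': 0 ⇒ 0;  out=∅∪out(0)=∅
  fail(3) 'bec': from fail(2)=0 chase 'c': 0 ⇒ 0;  out=∅∪out(0)=∅
  fail(9) 'aeb': from fail(8)=0 chase 'b': 0 ⇒ 1;  out=∅∪out(1)=∅
  fail(4) 'becd': from fail(3)=0 chase 'd': 0 ⇒ 0;  out=∅∪out(0)=∅
  fail(10) 'aebd': from fail(9)=1 chase 'd': 1→0 ⇒ 0;  out=∅∪out(0)=∅
  fail(5) 'becde': from fail(4)=0 chase 'e': 0 ⇒ 0;  out=∅∪out(0)=∅
  fail(11) 'aebdc': from fail(10)=0 chase 'c': 0 ⇒ 0;  out={1}∪out(0)={1}
  fail(6) 'becdea': from fail(5)=0 chase 'a': 0 ⇒ 7;  out={0}∪out(7)={0}

Text stream:
[0] read 'd'  n0⇒n0
[1] read 'b'  n0⇒n1
[2] read 'a'  n1⇒n7 (via fail)
[3] read 'e'  n7⇒n8
[4] read 'b'  n8⇒n9
[5] read 'd'  n9⇒n10
[6] read 'c'  n10⇒n11  ** P1@[2:6]
[7] read 'b'  n11⇒n1 (via fail)
[8] read 'b'  n1⇒n1 (via fail)
[9] read 'e'  n1⇒n2
[10] read 'c'  n2⇒n3
[11] read 'd'  n3⇒n4
[12] read 'e'  n4⇒n5
[13] read 'a'  n5⇒n6  ** P0@[8:13]
[14] read 'b'  n6⇒n1 (via fail)
[15] read 'e'  n1⇒n2
[16] read 'c'  n2⇒n3
[17] read 'd'  n3⇒n4
[18] read 'e'  n4⇒n5
[19] read 'a'  n5⇒n6  ** P0@[14:19]
[20] read 'a'  n6⇒n7 (via fail)
[21] read 'b'  n7⇒n1 (via fail)
[22] read 'b'  n1⇒n1 (via fail)
[23] read 'a'  n1⇒n7 (via fail)
[24] read 'c'  n7⇒n0 (via fail)
[25] read 'e'  n0⇒n0
[26] read 'a'  n0⇒n7
[27] read 'e'  n7⇒n8
[28] read 'b'  n8⇒n9
[29] read 'd'  n9⇒n10
[30] read 'c'  n10⇒n11  ** P1@[26:30]
[31] read 'd'  n11⇒n0 (via fail)
[32] read 'b'  n0⇒n1
[33] read 'e'  n1⇒n2
[34] read 'c'  n2⇒n3
[35] read 'd'  n3⇒n4
[36] read 'e'  n4⇒n5
[37] read 'a'  n5⇒n6  ** P0@[32:37]
[38] read 'b'  n6⇒n1 (via fail)
[39] read 'a'  n1⇒n7 (via fail)
[40] read 'e'  n7⇒n8
[41] read 'b'  n8⇒n9
[42] read 'd'  n9⇒n10
[43] read 'c'  n10⇒n11  ** P1@[39:43]
[44] read 'b'  n11⇒n1 (via fail)
[45] read 'e'  n1⇒n2
[46] read 'c'  n2⇒n3
[47] read 'd'  n3⇒n4
[48] read 'e'  n4⇒n5
[49] read 'a'  n5⇒n6  ** P0@[44:49]
[50] read 'd'  n6⇒n0 (via fail)
[51] read 'a'  n0⇒n7
[52] read 'e'  n7⇒n8
[53] read 'b'  n8⇒n9
[54] read 'd'  n9⇒n10
[55] read 'c'  n10⇒n11  ** P1@[51:55]
[56] read 'd'  n11⇒n0 (via fail)
[57] read 'b'  n0⇒n1
[58] read 'e'  n1⇒n2
[59] read 'c'  n2⇒n3
[60] read 'd'  n3⇒n4
[61] read 'e'  n4⇒n5
[62] read 'a'  n5⇒n6  ** P0@[57:62]
[63] read 'b'  n6⇒n1 (via fail)
[64] read 'e'  n1⇒n2

Matches: [[6,1],[13,0],[19,0],[30,1],[37,0],[43,1],[49,0],[55,1],[62,0]]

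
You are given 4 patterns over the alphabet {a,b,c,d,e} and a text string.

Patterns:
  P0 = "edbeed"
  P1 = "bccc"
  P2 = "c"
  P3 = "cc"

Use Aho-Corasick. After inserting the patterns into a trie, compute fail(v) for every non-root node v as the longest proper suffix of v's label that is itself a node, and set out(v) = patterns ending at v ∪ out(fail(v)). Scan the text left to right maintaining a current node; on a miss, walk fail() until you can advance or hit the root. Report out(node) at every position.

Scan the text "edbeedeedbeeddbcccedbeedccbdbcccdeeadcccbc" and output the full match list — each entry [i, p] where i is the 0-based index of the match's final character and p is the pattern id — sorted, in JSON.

Build automaton:
Trie nodes:
  0='ε' goto b→7 c→11 e→1
  1='e' goto d→2
  2='ed' goto b→3
  3='edb' goto e→4
  4='edbe' goto e→5
  5='edbee' goto d→6
  6='edbeed' goto ·  [P0 ends]
  7='b' goto c→8
  8='bc' goto c→9
  9='bcc' goto c→10
  10='bccc' goto ·  [P1 ends]
  11='c' goto c→12  [P2 ends]
  12='cc' goto ·  [P3 ends]

BFS fail/out derivation:
  n1('e'): parent n0 fail=0; on 'e' 0 → fail=0;  out ∅∪∅=∅
  n7('b'): parent n0 fail=0; on 'b' 0 → fail=0;  out ∅∪∅=∅
  n11('c'): parent n0 fail=0; on 'c' 0 → fail=0;  out {2}∪∅={2}
  n2('ed'): parent n1 fail=0; on 'd' 0 → fail=0;  out ∅∪∅=∅
  n8('bc'): parent n7 fail=0; on 'c' 0 → fail=11;  out ∅∪{2}={2}
  n12('cc'): parent n11 fail=0; on 'c' 0 → fail=11;  out {3}∪{2}={2,3}
  n3('edb'): parent n2 fail=0; on 'b' 0 → fail=7;  out ∅∪∅=∅
  n9('bcc'): parent n8 fail=11; on 'c' 11 → fail=12;  out ∅∪{2,3}={2,3}
  n4('edbe'): parent n3 fail=7; on 'e' 7→0 → fail=1;  out ∅∪∅=∅
  n10('bccc'): parent n9 fail=12; on 'c' 12→11 → fail=12;  out {1}∪{2,3}={1,2,3}
  n5('edbee'): parent n4 fail=1; on 'e' 1→0 → fail=1;  out ∅∪∅=∅
  n6('edbeed'): parent n5 fail=1; on 'd' 1 → fail=2;  out {0}∪∅={0}

Run:
i=0 'e': node 0→1
i=1 'd': node 1→2
i=2 'b': node 2→3
i=3 'e': node 3→4
i=4 'e': node 4→5
i=5 'd': node 5→6  ** P0@[0:5]
i=6 'e': node 6→1 (fail-walked)
i=7 'e': node 1→1 (fail-walked)
i=8 'd': node 1→2
i=9 'b': node 2→3
i=10 'e': node 3→4
i=11 'e': node 4→5
i=12 'd': node 5→6  ** P0@[7:12]
i=13 'd': node 6→0 (fail-walked)
i=14 'b': node 0→7
i=15 'c': node 7→8  ** P2@[15:15]
i=16 'c': node 8→9  ** P2@[16:16],P3@[15:16]
i=17 'c': node 9→10  ** P1@[14:17],P2@[17:17],P3@[16:17]
i=18 'e': node 10→1 (fail-walked)
i=19 'd': node 1→2
i=20 'b': node 2→3
i=21 'e': node 3→4
i=22 'e': node 4→5
i=23 'd': node 5→6  ** P0@[18:23]
i=24 'c': node 6→11 (fail-walked)  ** P2@[24:24]
i=25 'c': node 11→12  ** P2@[25:25],P3@[24:25]
i=26 'b': node 12→7 (fail-walked)
i=27 'd': node 7→0 (fail-walked)
i=28 'b': node 0→7
i=29 'c': node 7→8  ** P2@[29:29]
i=30 'c': node 8→9  ** P2@[30:30],P3@[29:30]
i=31 'c': node 9→10  ** P1@[28:31],P2@[31:31],P3@[30:31]
i=32 'd': node 10→0 (fail-walked)
i=33 'e': node 0→1
i=34 'e': node 1→1 (fail-walked)
i=35 'a': node 1→0 (fail-walked)
i=36 'd': node 0→0
i=37 'c': node 0→11  ** P2@[37:37]
i=38 'c': node 11→12  ** P2@[38:38],P3@[37:38]
i=39 'c': node 12→12 (fail-walked)  ** P2@[39:39],P3@[38:39]
i=40 'b': node 12→7 (fail-walked)
i=41 'c': node 7→8  ** P2@[41:41]

Matches: [[5,0],[12,0],[15,2],[16,2],[16,3],[17,1],[17,2],[17,3],[23,0],[24,2],[25,2],[25,3],[29,2],[30,2],[30,3],[31,1],[31,2],[31,3],[37,2],[38,2],[38,3],[39,2],[39,3],[41,2]]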